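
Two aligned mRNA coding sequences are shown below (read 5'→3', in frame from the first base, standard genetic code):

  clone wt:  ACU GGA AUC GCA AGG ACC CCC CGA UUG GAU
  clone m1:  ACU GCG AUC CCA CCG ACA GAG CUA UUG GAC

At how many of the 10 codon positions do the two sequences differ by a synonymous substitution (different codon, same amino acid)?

2

Codon 1: ACU Thr / ACU Thr — identical.
Codon 2: GGA Gly / GCG Ala — nonsynonymous.
Codon 3: AUC Ile / AUC Ile — identical.
Codon 4: GCA Ala / CCA Pro — nonsynonymous.
Codon 5: AGG Arg / CCG Pro — nonsynonymous.
Codon 6: ACC Thr / ACA Thr — synonymous.
Codon 7: CCC Pro / GAG Glu — nonsynonymous.
Codon 8: CGA Arg / CUA Leu — nonsynonymous.
Codon 9: UUG Leu / UUG Leu — identical.
Codon 10: GAU Asp / GAC Asp — synonymous.
Synonymous differences: 2.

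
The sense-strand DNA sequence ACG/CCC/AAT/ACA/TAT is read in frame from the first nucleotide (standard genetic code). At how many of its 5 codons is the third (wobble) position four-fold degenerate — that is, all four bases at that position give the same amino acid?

Codon 1 ACG (Thr): third position 4-fold.
Codon 2 CCC (Pro): third position 4-fold.
Codon 3 AAT (Asn): third position 2-fold.
Codon 4 ACA (Thr): third position 4-fold.
Codon 5 TAT (Tyr): third position 2-fold.
Four-fold degenerate third positions: 3.

3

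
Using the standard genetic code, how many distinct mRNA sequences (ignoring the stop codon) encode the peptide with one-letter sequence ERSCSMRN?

Glu: 2 codons.
Arg: 6 codons.
Ser: 6 codons.
Cys: 2 codons.
Ser: 6 codons.
Met: 1 codon.
Arg: 6 codons.
Asn: 2 codons.
2 × 6 × 6 × 2 × 6 × 1 × 6 × 2 = 10368.

10368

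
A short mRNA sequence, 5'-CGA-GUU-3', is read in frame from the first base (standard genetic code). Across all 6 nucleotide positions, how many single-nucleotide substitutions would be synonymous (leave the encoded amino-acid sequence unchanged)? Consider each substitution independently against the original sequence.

7

Codon 1 (CGA, Arg): 4 synonymous substitutions.
Codon 2 (GUU, Val): 3 synonymous substitutions.
Total: 4 + 3 = 7.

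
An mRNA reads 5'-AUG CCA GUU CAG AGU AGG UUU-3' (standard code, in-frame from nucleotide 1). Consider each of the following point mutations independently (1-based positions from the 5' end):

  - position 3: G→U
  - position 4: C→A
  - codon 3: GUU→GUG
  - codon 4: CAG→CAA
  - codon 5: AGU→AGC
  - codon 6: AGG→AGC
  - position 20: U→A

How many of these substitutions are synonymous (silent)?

Codon 1: AUG (Met) → AUU (Ile) — missense.
Codon 2: CCA (Pro) → ACA (Thr) — missense.
Codon 3: GUU (Val) → GUG (Val) — synonymous.
Codon 4: CAG (Gln) → CAA (Gln) — synonymous.
Codon 5: AGU (Ser) → AGC (Ser) — synonymous.
Codon 6: AGG (Arg) → AGC (Ser) — missense.
Codon 7: UUU (Phe) → UAU (Tyr) — missense.
Synonymous: 3 of 7.

3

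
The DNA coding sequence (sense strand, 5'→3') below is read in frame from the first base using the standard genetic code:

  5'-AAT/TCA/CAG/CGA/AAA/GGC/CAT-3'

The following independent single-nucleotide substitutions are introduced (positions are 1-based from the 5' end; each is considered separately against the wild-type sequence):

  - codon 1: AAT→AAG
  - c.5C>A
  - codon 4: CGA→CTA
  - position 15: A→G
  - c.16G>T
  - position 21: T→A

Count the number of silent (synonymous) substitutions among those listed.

1

Codon 1: AAT (Asn) → AAG (Lys) — missense.
Codon 2: TCA (Ser) → TAA (Stop) — nonsense.
Codon 4: CGA (Arg) → CTA (Leu) — missense.
Codon 5: AAA (Lys) → AAG (Lys) — synonymous.
Codon 6: GGC (Gly) → TGC (Cys) — missense.
Codon 7: CAT (His) → CAA (Gln) — missense.
Synonymous: 1 of 6.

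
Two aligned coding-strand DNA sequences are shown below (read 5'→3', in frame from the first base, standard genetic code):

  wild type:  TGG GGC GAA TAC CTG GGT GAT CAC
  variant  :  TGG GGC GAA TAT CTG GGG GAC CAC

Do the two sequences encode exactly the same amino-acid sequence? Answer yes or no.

yes

Codon 1: TGG Trp / TGG Trp — identical.
Codon 2: GGC Gly / GGC Gly — identical.
Codon 3: GAA Glu / GAA Glu — identical.
Codon 4: TAC Tyr / TAT Tyr — synonymous.
Codon 5: CTG Leu / CTG Leu — identical.
Codon 6: GGT Gly / GGG Gly — synonymous.
Codon 7: GAT Asp / GAC Asp — synonymous.
Codon 8: CAC His / CAC His — identical.
Nonsynonymous differences: 0 → same protein.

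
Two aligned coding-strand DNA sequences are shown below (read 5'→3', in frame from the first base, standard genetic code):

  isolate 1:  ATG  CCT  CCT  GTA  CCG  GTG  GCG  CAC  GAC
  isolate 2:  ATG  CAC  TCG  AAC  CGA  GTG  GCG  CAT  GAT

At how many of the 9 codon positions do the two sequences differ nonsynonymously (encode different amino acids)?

Codon 1: ATG Met / ATG Met — identical.
Codon 2: CCT Pro / CAC His — nonsynonymous.
Codon 3: CCT Pro / TCG Ser — nonsynonymous.
Codon 4: GTA Val / AAC Asn — nonsynonymous.
Codon 5: CCG Pro / CGA Arg — nonsynonymous.
Codon 6: GTG Val / GTG Val — identical.
Codon 7: GCG Ala / GCG Ala — identical.
Codon 8: CAC His / CAT His — synonymous.
Codon 9: GAC Asp / GAT Asp — synonymous.
Nonsynonymous differences: 4.

4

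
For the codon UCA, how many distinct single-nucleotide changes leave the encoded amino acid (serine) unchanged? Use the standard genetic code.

3

Position 1: none → 0 synonymous.
Position 2: none → 0 synonymous.
Position 3: UCU, UCC, UCG → 3 synonymous.
Total: 0 + 0 + 3 = 3.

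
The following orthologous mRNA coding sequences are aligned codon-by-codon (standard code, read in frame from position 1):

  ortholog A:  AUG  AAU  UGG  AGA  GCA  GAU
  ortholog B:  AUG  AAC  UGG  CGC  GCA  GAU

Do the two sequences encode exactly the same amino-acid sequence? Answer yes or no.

Codon 1: AUG Met / AUG Met — identical.
Codon 2: AAU Asn / AAC Asn — synonymous.
Codon 3: UGG Trp / UGG Trp — identical.
Codon 4: AGA Arg / CGC Arg — synonymous.
Codon 5: GCA Ala / GCA Ala — identical.
Codon 6: GAU Asp / GAU Asp — identical.
Nonsynonymous differences: 0 → same protein.

yes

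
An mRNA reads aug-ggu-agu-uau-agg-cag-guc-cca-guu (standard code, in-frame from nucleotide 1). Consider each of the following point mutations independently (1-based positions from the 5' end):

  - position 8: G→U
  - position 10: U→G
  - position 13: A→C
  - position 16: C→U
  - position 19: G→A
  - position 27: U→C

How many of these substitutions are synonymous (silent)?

Codon 3: AGU (Ser) → AUU (Ile) — missense.
Codon 4: UAU (Tyr) → GAU (Asp) — missense.
Codon 5: AGG (Arg) → CGG (Arg) — synonymous.
Codon 6: CAG (Gln) → UAG (Stop) — nonsense.
Codon 7: GUC (Val) → AUC (Ile) — missense.
Codon 9: GUU (Val) → GUC (Val) — synonymous.
Synonymous: 2 of 6.

2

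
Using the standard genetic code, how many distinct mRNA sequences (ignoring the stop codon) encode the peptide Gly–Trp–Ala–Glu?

32

Gly: 4 codons.
Trp: 1 codon.
Ala: 4 codons.
Glu: 2 codons.
4 × 1 × 4 × 2 = 32.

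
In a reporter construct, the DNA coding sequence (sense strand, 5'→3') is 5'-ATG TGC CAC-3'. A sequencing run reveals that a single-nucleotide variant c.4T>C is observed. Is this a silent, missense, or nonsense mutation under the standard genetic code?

missense

Position 4 falls in codon 2: TGC → Cys.
After the substitution the codon is CGC → Arg.
Cys ≠ Arg, so this is a missense mutation.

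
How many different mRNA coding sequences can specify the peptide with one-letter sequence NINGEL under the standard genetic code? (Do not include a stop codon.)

576

Asn: 2 codons.
Ile: 3 codons.
Asn: 2 codons.
Gly: 4 codons.
Glu: 2 codons.
Leu: 6 codons.
2 × 3 × 2 × 4 × 2 × 6 = 576.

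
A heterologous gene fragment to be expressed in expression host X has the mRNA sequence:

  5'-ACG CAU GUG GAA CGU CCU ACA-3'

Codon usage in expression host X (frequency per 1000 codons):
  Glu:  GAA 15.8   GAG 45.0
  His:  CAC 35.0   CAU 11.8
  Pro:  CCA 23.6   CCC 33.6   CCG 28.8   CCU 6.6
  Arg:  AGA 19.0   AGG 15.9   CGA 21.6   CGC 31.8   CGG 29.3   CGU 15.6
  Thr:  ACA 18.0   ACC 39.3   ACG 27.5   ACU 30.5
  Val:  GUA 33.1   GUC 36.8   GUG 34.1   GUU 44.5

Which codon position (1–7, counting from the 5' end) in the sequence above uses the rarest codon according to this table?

Codon 1 ACG (Thr): 27.5 per 1000.
Codon 2 CAU (His): 11.8 per 1000.
Codon 3 GUG (Val): 34.1 per 1000.
Codon 4 GAA (Glu): 15.8 per 1000.
Codon 5 CGU (Arg): 15.6 per 1000.
Codon 6 CCU (Pro): 6.6 per 1000.
Codon 7 ACA (Thr): 18.0 per 1000.
Lowest frequency is 6.6 at codon 6.

6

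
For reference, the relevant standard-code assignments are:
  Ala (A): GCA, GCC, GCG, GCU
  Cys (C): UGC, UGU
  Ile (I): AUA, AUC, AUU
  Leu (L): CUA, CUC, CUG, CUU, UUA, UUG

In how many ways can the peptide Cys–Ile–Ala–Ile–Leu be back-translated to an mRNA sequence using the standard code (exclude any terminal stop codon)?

432

Cys: 2 codons.
Ile: 3 codons.
Ala: 4 codons.
Ile: 3 codons.
Leu: 6 codons.
2 × 3 × 4 × 3 × 6 = 432.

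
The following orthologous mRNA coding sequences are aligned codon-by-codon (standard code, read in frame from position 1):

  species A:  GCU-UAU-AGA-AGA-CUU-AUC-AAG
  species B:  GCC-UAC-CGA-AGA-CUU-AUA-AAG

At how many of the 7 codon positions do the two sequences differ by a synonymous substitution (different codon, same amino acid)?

4

Codon 1: GCU Ala / GCC Ala — synonymous.
Codon 2: UAU Tyr / UAC Tyr — synonymous.
Codon 3: AGA Arg / CGA Arg — synonymous.
Codon 4: AGA Arg / AGA Arg — identical.
Codon 5: CUU Leu / CUU Leu — identical.
Codon 6: AUC Ile / AUA Ile — synonymous.
Codon 7: AAG Lys / AAG Lys — identical.
Synonymous differences: 4.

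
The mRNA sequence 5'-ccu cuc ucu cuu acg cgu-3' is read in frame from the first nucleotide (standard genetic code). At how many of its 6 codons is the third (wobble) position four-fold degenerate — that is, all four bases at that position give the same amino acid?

6

Codon 1 CCU (Pro): third position 4-fold.
Codon 2 CUC (Leu): third position 4-fold.
Codon 3 UCU (Ser): third position 4-fold.
Codon 4 CUU (Leu): third position 4-fold.
Codon 5 ACG (Thr): third position 4-fold.
Codon 6 CGU (Arg): third position 4-fold.
Four-fold degenerate third positions: 6.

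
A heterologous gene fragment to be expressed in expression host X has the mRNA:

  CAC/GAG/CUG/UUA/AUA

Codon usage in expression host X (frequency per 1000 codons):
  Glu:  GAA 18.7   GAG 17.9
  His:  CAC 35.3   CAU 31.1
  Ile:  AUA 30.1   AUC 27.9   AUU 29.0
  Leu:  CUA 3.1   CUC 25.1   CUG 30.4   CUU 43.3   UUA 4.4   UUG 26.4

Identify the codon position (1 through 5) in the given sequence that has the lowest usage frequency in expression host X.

4

Codon 1 CAC (His): 35.3 per 1000.
Codon 2 GAG (Glu): 17.9 per 1000.
Codon 3 CUG (Leu): 30.4 per 1000.
Codon 4 UUA (Leu): 4.4 per 1000.
Codon 5 AUA (Ile): 30.1 per 1000.
Lowest frequency is 4.4 at codon 4.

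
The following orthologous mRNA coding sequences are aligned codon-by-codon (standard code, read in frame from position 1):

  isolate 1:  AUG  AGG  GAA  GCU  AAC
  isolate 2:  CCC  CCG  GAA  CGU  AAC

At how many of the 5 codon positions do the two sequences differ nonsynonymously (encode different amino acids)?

3

Codon 1: AUG Met / CCC Pro — nonsynonymous.
Codon 2: AGG Arg / CCG Pro — nonsynonymous.
Codon 3: GAA Glu / GAA Glu — identical.
Codon 4: GCU Ala / CGU Arg — nonsynonymous.
Codon 5: AAC Asn / AAC Asn — identical.
Nonsynonymous differences: 3.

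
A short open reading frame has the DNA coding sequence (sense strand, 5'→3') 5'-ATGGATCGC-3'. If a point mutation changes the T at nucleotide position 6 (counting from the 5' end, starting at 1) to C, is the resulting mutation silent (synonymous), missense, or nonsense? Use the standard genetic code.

silent

Position 6 falls in codon 2: GAT → Asp.
After the substitution the codon is GAC → Asp.
Both encode Asp, so the change is synonymous.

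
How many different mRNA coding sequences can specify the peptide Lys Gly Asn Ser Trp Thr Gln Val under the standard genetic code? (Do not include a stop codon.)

3072

Lys: 2 codons.
Gly: 4 codons.
Asn: 2 codons.
Ser: 6 codons.
Trp: 1 codon.
Thr: 4 codons.
Gln: 2 codons.
Val: 4 codons.
2 × 4 × 2 × 6 × 1 × 4 × 2 × 4 = 3072.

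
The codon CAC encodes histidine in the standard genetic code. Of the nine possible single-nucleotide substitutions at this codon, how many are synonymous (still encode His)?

Position 1: none → 0 synonymous.
Position 2: none → 0 synonymous.
Position 3: CAT → 1 synonymous.
Total: 0 + 0 + 1 = 1.

1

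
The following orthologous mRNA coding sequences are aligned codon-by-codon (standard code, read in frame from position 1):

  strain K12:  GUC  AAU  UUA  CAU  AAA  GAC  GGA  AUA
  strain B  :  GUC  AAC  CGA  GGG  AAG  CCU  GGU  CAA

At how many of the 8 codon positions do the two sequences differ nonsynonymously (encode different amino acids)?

Codon 1: GUC Val / GUC Val — identical.
Codon 2: AAU Asn / AAC Asn — synonymous.
Codon 3: UUA Leu / CGA Arg — nonsynonymous.
Codon 4: CAU His / GGG Gly — nonsynonymous.
Codon 5: AAA Lys / AAG Lys — synonymous.
Codon 6: GAC Asp / CCU Pro — nonsynonymous.
Codon 7: GGA Gly / GGU Gly — synonymous.
Codon 8: AUA Ile / CAA Gln — nonsynonymous.
Nonsynonymous differences: 4.

4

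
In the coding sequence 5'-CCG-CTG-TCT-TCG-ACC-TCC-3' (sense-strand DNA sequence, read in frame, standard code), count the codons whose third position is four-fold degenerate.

6

Codon 1 CCG (Pro): third position 4-fold.
Codon 2 CTG (Leu): third position 4-fold.
Codon 3 TCT (Ser): third position 4-fold.
Codon 4 TCG (Ser): third position 4-fold.
Codon 5 ACC (Thr): third position 4-fold.
Codon 6 TCC (Ser): third position 4-fold.
Four-fold degenerate third positions: 6.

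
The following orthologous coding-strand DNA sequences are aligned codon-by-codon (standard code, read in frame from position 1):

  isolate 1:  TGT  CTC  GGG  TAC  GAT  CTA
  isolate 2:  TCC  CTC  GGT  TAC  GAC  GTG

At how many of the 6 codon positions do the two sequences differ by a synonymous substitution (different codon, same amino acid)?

Codon 1: TGT Cys / TCC Ser — nonsynonymous.
Codon 2: CTC Leu / CTC Leu — identical.
Codon 3: GGG Gly / GGT Gly — synonymous.
Codon 4: TAC Tyr / TAC Tyr — identical.
Codon 5: GAT Asp / GAC Asp — synonymous.
Codon 6: CTA Leu / GTG Val — nonsynonymous.
Synonymous differences: 2.

2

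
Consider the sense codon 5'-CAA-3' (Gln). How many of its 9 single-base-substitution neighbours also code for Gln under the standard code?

1

Position 1: none → 0 synonymous.
Position 2: none → 0 synonymous.
Position 3: CAG → 1 synonymous.
Total: 0 + 0 + 1 = 1.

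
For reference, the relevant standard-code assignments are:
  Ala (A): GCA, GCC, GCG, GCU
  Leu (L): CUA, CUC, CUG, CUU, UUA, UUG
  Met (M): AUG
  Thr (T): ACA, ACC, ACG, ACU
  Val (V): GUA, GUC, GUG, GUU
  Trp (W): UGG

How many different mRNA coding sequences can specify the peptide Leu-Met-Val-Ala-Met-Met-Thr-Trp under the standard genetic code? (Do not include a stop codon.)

384

Leu: 6 codons.
Met: 1 codon.
Val: 4 codons.
Ala: 4 codons.
Met: 1 codon.
Met: 1 codon.
Thr: 4 codons.
Trp: 1 codon.
6 × 1 × 4 × 4 × 1 × 1 × 4 × 1 = 384.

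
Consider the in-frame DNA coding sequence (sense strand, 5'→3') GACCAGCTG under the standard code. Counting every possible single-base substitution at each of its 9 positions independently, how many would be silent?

6

Codon 1 (GAC, Asp): 1 synonymous substitution.
Codon 2 (CAG, Gln): 1 synonymous substitution.
Codon 3 (CTG, Leu): 4 synonymous substitutions.
Total: 1 + 1 + 4 = 6.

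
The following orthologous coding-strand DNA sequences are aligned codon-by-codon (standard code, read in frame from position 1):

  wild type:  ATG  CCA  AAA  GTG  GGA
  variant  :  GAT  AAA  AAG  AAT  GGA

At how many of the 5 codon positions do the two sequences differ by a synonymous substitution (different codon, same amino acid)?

1

Codon 1: ATG Met / GAT Asp — nonsynonymous.
Codon 2: CCA Pro / AAA Lys — nonsynonymous.
Codon 3: AAA Lys / AAG Lys — synonymous.
Codon 4: GTG Val / AAT Asn — nonsynonymous.
Codon 5: GGA Gly / GGA Gly — identical.
Synonymous differences: 1.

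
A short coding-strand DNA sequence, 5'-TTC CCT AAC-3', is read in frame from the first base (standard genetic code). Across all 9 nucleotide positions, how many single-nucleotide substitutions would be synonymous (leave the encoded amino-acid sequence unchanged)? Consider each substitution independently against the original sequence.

5

Codon 1 (TTC, Phe): 1 synonymous substitution.
Codon 2 (CCT, Pro): 3 synonymous substitutions.
Codon 3 (AAC, Asn): 1 synonymous substitution.
Total: 1 + 3 + 1 = 5.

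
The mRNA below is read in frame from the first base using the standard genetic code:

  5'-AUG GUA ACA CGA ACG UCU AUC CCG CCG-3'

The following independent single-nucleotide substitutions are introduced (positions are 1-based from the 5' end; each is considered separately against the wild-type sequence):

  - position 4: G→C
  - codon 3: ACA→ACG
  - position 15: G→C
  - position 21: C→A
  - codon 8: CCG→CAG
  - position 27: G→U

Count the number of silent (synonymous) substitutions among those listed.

4

Codon 2: GUA (Val) → CUA (Leu) — missense.
Codon 3: ACA (Thr) → ACG (Thr) — synonymous.
Codon 5: ACG (Thr) → ACC (Thr) — synonymous.
Codon 7: AUC (Ile) → AUA (Ile) — synonymous.
Codon 8: CCG (Pro) → CAG (Gln) — missense.
Codon 9: CCG (Pro) → CCU (Pro) — synonymous.
Synonymous: 4 of 6.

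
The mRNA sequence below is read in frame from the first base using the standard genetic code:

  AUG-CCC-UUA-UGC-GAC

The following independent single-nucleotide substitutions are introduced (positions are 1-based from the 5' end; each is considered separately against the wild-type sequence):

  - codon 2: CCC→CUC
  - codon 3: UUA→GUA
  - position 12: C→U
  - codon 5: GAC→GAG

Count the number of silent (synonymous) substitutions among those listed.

1

Codon 2: CCC (Pro) → CUC (Leu) — missense.
Codon 3: UUA (Leu) → GUA (Val) — missense.
Codon 4: UGC (Cys) → UGU (Cys) — synonymous.
Codon 5: GAC (Asp) → GAG (Glu) — missense.
Synonymous: 1 of 4.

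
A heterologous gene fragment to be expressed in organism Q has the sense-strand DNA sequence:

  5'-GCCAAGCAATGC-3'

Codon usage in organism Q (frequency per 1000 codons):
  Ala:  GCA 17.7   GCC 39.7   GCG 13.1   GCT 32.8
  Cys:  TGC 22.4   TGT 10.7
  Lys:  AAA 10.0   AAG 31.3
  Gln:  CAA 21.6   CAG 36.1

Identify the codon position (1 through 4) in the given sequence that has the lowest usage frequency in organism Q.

Codon 1 GCC (Ala): 39.7 per 1000.
Codon 2 AAG (Lys): 31.3 per 1000.
Codon 3 CAA (Gln): 21.6 per 1000.
Codon 4 TGC (Cys): 22.4 per 1000.
Lowest frequency is 21.6 at codon 3.

3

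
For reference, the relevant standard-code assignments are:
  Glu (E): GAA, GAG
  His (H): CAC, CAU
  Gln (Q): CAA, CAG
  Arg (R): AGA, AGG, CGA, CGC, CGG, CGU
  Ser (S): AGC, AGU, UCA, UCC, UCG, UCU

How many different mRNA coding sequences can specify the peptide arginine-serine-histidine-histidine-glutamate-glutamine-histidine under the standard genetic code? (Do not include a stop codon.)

Arg: 6 codons.
Ser: 6 codons.
His: 2 codons.
His: 2 codons.
Glu: 2 codons.
Gln: 2 codons.
His: 2 codons.
6 × 6 × 2 × 2 × 2 × 2 × 2 = 1152.

1152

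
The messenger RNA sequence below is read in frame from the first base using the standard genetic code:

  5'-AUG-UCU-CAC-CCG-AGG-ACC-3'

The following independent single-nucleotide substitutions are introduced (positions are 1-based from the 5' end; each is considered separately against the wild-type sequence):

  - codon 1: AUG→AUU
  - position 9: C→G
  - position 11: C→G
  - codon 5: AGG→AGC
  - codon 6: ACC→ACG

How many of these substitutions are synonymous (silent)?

Codon 1: AUG (Met) → AUU (Ile) — missense.
Codon 3: CAC (His) → CAG (Gln) — missense.
Codon 4: CCG (Pro) → CGG (Arg) — missense.
Codon 5: AGG (Arg) → AGC (Ser) — missense.
Codon 6: ACC (Thr) → ACG (Thr) — synonymous.
Synonymous: 1 of 5.

1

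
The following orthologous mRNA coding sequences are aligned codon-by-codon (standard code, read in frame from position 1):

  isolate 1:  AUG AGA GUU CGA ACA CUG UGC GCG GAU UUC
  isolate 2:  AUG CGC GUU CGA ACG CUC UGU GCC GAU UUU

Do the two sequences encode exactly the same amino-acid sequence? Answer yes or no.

Codon 1: AUG Met / AUG Met — identical.
Codon 2: AGA Arg / CGC Arg — synonymous.
Codon 3: GUU Val / GUU Val — identical.
Codon 4: CGA Arg / CGA Arg — identical.
Codon 5: ACA Thr / ACG Thr — synonymous.
Codon 6: CUG Leu / CUC Leu — synonymous.
Codon 7: UGC Cys / UGU Cys — synonymous.
Codon 8: GCG Ala / GCC Ala — synonymous.
Codon 9: GAU Asp / GAU Asp — identical.
Codon 10: UUC Phe / UUU Phe — synonymous.
Nonsynonymous differences: 0 → same protein.

yes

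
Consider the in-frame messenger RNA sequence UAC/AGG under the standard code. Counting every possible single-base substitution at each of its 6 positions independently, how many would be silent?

3

Codon 1 (UAC, Tyr): 1 synonymous substitution.
Codon 2 (AGG, Arg): 2 synonymous substitutions.
Total: 1 + 2 = 3.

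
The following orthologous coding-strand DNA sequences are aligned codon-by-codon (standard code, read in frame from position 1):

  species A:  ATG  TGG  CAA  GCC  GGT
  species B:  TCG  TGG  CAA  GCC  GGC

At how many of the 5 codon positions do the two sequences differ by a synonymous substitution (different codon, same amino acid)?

1

Codon 1: ATG Met / TCG Ser — nonsynonymous.
Codon 2: TGG Trp / TGG Trp — identical.
Codon 3: CAA Gln / CAA Gln — identical.
Codon 4: GCC Ala / GCC Ala — identical.
Codon 5: GGT Gly / GGC Gly — synonymous.
Synonymous differences: 1.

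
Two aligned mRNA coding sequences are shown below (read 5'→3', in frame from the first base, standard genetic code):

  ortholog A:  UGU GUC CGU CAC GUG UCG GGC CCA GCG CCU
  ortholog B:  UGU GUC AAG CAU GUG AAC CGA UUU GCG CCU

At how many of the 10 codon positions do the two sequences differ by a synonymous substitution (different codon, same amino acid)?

Codon 1: UGU Cys / UGU Cys — identical.
Codon 2: GUC Val / GUC Val — identical.
Codon 3: CGU Arg / AAG Lys — nonsynonymous.
Codon 4: CAC His / CAU His — synonymous.
Codon 5: GUG Val / GUG Val — identical.
Codon 6: UCG Ser / AAC Asn — nonsynonymous.
Codon 7: GGC Gly / CGA Arg — nonsynonymous.
Codon 8: CCA Pro / UUU Phe — nonsynonymous.
Codon 9: GCG Ala / GCG Ala — identical.
Codon 10: CCU Pro / CCU Pro — identical.
Synonymous differences: 1.

1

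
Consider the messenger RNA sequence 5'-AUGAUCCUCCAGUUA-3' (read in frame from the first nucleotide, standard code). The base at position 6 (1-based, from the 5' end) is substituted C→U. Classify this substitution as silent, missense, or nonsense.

silent

Position 6 falls in codon 2: AUC → Ile.
After the substitution the codon is AUU → Ile.
Both encode Ile, so the change is synonymous.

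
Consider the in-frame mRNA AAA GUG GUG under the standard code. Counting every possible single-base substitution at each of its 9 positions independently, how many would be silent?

7

Codon 1 (AAA, Lys): 1 synonymous substitution.
Codon 2 (GUG, Val): 3 synonymous substitutions.
Codon 3 (GUG, Val): 3 synonymous substitutions.
Total: 1 + 3 + 3 = 7.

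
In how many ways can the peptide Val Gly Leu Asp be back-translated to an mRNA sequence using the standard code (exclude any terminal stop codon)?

192

Val: 4 codons.
Gly: 4 codons.
Leu: 6 codons.
Asp: 2 codons.
4 × 4 × 6 × 2 = 192.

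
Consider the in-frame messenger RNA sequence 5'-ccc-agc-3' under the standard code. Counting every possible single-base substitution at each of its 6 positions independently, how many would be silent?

Codon 1 (CCC, Pro): 3 synonymous substitutions.
Codon 2 (AGC, Ser): 1 synonymous substitution.
Total: 3 + 1 = 4.

4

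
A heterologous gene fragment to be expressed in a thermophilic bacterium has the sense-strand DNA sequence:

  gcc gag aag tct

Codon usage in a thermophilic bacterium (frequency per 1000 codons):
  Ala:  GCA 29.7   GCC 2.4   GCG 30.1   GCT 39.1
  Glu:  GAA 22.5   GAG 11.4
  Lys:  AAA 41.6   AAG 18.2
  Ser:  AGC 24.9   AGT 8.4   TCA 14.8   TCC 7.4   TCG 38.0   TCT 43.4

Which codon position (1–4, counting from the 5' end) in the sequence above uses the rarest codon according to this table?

1

Codon 1 GCC (Ala): 2.4 per 1000.
Codon 2 GAG (Glu): 11.4 per 1000.
Codon 3 AAG (Lys): 18.2 per 1000.
Codon 4 TCT (Ser): 43.4 per 1000.
Lowest frequency is 2.4 at codon 1.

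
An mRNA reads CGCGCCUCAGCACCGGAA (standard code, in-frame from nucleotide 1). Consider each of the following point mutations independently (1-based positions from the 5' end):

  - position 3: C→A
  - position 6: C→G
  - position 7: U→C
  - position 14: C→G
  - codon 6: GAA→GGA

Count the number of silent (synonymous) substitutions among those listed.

2

Codon 1: CGC (Arg) → CGA (Arg) — synonymous.
Codon 2: GCC (Ala) → GCG (Ala) — synonymous.
Codon 3: UCA (Ser) → CCA (Pro) — missense.
Codon 5: CCG (Pro) → CGG (Arg) — missense.
Codon 6: GAA (Glu) → GGA (Gly) — missense.
Synonymous: 2 of 5.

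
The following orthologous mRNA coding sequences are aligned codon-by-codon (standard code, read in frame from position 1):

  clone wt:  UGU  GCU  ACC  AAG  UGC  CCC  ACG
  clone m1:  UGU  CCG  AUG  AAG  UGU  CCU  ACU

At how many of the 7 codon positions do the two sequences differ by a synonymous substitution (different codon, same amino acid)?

Codon 1: UGU Cys / UGU Cys — identical.
Codon 2: GCU Ala / CCG Pro — nonsynonymous.
Codon 3: ACC Thr / AUG Met — nonsynonymous.
Codon 4: AAG Lys / AAG Lys — identical.
Codon 5: UGC Cys / UGU Cys — synonymous.
Codon 6: CCC Pro / CCU Pro — synonymous.
Codon 7: ACG Thr / ACU Thr — synonymous.
Synonymous differences: 3.

3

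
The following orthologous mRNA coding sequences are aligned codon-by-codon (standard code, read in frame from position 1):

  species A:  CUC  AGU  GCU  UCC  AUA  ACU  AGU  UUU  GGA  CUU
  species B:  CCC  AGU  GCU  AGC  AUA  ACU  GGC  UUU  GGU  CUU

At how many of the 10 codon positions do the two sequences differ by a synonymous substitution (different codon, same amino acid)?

2

Codon 1: CUC Leu / CCC Pro — nonsynonymous.
Codon 2: AGU Ser / AGU Ser — identical.
Codon 3: GCU Ala / GCU Ala — identical.
Codon 4: UCC Ser / AGC Ser — synonymous.
Codon 5: AUA Ile / AUA Ile — identical.
Codon 6: ACU Thr / ACU Thr — identical.
Codon 7: AGU Ser / GGC Gly — nonsynonymous.
Codon 8: UUU Phe / UUU Phe — identical.
Codon 9: GGA Gly / GGU Gly — synonymous.
Codon 10: CUU Leu / CUU Leu — identical.
Synonymous differences: 2.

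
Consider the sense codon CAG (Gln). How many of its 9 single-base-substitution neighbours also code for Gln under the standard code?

Position 1: none → 0 synonymous.
Position 2: none → 0 synonymous.
Position 3: CAA → 1 synonymous.
Total: 0 + 0 + 1 = 1.

1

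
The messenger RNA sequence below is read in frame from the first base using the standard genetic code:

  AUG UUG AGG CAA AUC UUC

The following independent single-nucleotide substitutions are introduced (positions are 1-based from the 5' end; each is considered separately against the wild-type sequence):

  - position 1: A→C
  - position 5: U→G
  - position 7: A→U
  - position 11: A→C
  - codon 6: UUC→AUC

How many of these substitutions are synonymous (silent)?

0

Codon 1: AUG (Met) → CUG (Leu) — missense.
Codon 2: UUG (Leu) → UGG (Trp) — missense.
Codon 3: AGG (Arg) → UGG (Trp) — missense.
Codon 4: CAA (Gln) → CCA (Pro) — missense.
Codon 6: UUC (Phe) → AUC (Ile) — missense.
Synonymous: 0 of 5.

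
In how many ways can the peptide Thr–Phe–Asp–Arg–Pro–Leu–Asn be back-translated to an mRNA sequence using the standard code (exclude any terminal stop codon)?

Thr: 4 codons.
Phe: 2 codons.
Asp: 2 codons.
Arg: 6 codons.
Pro: 4 codons.
Leu: 6 codons.
Asn: 2 codons.
4 × 2 × 2 × 6 × 4 × 6 × 2 = 4608.

4608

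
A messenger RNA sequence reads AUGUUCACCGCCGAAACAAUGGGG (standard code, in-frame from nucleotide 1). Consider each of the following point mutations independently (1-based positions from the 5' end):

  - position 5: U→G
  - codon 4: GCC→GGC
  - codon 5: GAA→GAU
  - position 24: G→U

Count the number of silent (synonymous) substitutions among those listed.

Codon 2: UUC (Phe) → UGC (Cys) — missense.
Codon 4: GCC (Ala) → GGC (Gly) — missense.
Codon 5: GAA (Glu) → GAU (Asp) — missense.
Codon 8: GGG (Gly) → GGU (Gly) — synonymous.
Synonymous: 1 of 4.

1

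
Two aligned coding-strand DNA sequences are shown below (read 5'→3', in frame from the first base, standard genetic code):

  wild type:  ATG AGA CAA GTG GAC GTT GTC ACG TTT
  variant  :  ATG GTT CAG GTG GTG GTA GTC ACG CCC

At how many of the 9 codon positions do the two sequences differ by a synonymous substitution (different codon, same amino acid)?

Codon 1: ATG Met / ATG Met — identical.
Codon 2: AGA Arg / GTT Val — nonsynonymous.
Codon 3: CAA Gln / CAG Gln — synonymous.
Codon 4: GTG Val / GTG Val — identical.
Codon 5: GAC Asp / GTG Val — nonsynonymous.
Codon 6: GTT Val / GTA Val — synonymous.
Codon 7: GTC Val / GTC Val — identical.
Codon 8: ACG Thr / ACG Thr — identical.
Codon 9: TTT Phe / CCC Pro — nonsynonymous.
Synonymous differences: 2.

2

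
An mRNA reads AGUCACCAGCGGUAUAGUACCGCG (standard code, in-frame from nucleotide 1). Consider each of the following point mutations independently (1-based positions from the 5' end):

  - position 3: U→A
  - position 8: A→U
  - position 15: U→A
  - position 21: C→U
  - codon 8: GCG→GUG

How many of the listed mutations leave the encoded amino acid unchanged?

Codon 1: AGU (Ser) → AGA (Arg) — missense.
Codon 3: CAG (Gln) → CUG (Leu) — missense.
Codon 5: UAU (Tyr) → UAA (Stop) — nonsense.
Codon 7: ACC (Thr) → ACU (Thr) — synonymous.
Codon 8: GCG (Ala) → GUG (Val) — missense.
Synonymous: 1 of 5.

1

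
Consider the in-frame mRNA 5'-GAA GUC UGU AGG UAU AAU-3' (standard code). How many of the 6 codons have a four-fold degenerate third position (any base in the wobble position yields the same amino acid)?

1

Codon 1 GAA (Glu): third position 2-fold.
Codon 2 GUC (Val): third position 4-fold.
Codon 3 UGU (Cys): third position 2-fold.
Codon 4 AGG (Arg): third position 2-fold.
Codon 5 UAU (Tyr): third position 2-fold.
Codon 6 AAU (Asn): third position 2-fold.
Four-fold degenerate third positions: 1.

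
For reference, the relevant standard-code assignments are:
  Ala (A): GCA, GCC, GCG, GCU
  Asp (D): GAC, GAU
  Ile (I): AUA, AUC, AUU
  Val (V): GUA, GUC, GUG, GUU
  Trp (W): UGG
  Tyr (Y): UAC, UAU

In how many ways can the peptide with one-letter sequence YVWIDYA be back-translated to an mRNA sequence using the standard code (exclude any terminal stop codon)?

Tyr: 2 codons.
Val: 4 codons.
Trp: 1 codon.
Ile: 3 codons.
Asp: 2 codons.
Tyr: 2 codons.
Ala: 4 codons.
2 × 4 × 1 × 3 × 2 × 2 × 4 = 384.

384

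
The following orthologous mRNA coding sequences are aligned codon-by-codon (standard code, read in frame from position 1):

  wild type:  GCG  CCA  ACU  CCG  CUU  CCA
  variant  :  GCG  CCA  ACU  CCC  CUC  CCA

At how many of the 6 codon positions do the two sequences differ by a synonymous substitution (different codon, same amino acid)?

2

Codon 1: GCG Ala / GCG Ala — identical.
Codon 2: CCA Pro / CCA Pro — identical.
Codon 3: ACU Thr / ACU Thr — identical.
Codon 4: CCG Pro / CCC Pro — synonymous.
Codon 5: CUU Leu / CUC Leu — synonymous.
Codon 6: CCA Pro / CCA Pro — identical.
Synonymous differences: 2.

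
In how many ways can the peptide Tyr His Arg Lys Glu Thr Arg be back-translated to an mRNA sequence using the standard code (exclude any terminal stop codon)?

2304

Tyr: 2 codons.
His: 2 codons.
Arg: 6 codons.
Lys: 2 codons.
Glu: 2 codons.
Thr: 4 codons.
Arg: 6 codons.
2 × 2 × 6 × 2 × 2 × 4 × 6 = 2304.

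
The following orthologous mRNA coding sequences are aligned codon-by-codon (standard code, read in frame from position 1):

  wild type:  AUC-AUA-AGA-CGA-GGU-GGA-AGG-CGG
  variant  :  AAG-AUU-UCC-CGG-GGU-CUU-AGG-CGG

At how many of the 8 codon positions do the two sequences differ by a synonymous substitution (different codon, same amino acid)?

Codon 1: AUC Ile / AAG Lys — nonsynonymous.
Codon 2: AUA Ile / AUU Ile — synonymous.
Codon 3: AGA Arg / UCC Ser — nonsynonymous.
Codon 4: CGA Arg / CGG Arg — synonymous.
Codon 5: GGU Gly / GGU Gly — identical.
Codon 6: GGA Gly / CUU Leu — nonsynonymous.
Codon 7: AGG Arg / AGG Arg — identical.
Codon 8: CGG Arg / CGG Arg — identical.
Synonymous differences: 2.

2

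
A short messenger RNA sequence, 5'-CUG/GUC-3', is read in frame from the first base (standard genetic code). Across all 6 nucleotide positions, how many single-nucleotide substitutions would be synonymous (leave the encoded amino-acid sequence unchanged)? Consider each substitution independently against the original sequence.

Codon 1 (CUG, Leu): 4 synonymous substitutions.
Codon 2 (GUC, Val): 3 synonymous substitutions.
Total: 4 + 3 = 7.

7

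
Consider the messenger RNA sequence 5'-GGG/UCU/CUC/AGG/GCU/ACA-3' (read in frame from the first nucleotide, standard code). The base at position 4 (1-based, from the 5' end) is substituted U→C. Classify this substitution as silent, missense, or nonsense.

Position 4 falls in codon 2: UCU → Ser.
After the substitution the codon is CCU → Pro.
Ser ≠ Pro, so this is a missense mutation.

missense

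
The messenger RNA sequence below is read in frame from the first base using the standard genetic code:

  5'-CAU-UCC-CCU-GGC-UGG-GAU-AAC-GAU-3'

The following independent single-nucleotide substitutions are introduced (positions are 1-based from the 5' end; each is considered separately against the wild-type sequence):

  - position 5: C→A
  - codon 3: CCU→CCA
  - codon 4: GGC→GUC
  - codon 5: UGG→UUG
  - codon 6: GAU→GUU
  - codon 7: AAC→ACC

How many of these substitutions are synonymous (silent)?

1

Codon 2: UCC (Ser) → UAC (Tyr) — missense.
Codon 3: CCU (Pro) → CCA (Pro) — synonymous.
Codon 4: GGC (Gly) → GUC (Val) — missense.
Codon 5: UGG (Trp) → UUG (Leu) — missense.
Codon 6: GAU (Asp) → GUU (Val) — missense.
Codon 7: AAC (Asn) → ACC (Thr) — missense.
Synonymous: 1 of 6.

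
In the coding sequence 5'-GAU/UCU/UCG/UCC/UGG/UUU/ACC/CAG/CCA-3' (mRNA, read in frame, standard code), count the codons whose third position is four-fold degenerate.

5

Codon 1 GAU (Asp): third position 2-fold.
Codon 2 UCU (Ser): third position 4-fold.
Codon 3 UCG (Ser): third position 4-fold.
Codon 4 UCC (Ser): third position 4-fold.
Codon 5 UGG (Trp): third position 1-fold.
Codon 6 UUU (Phe): third position 2-fold.
Codon 7 ACC (Thr): third position 4-fold.
Codon 8 CAG (Gln): third position 2-fold.
Codon 9 CCA (Pro): third position 4-fold.
Four-fold degenerate third positions: 5.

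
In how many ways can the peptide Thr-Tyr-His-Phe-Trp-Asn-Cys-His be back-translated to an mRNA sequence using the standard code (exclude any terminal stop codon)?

256

Thr: 4 codons.
Tyr: 2 codons.
His: 2 codons.
Phe: 2 codons.
Trp: 1 codon.
Asn: 2 codons.
Cys: 2 codons.
His: 2 codons.
4 × 2 × 2 × 2 × 1 × 2 × 2 × 2 = 256.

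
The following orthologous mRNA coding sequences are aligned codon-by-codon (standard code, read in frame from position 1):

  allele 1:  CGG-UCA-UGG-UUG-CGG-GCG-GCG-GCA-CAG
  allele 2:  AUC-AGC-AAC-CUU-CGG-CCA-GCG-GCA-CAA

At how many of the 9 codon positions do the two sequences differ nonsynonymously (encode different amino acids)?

3

Codon 1: CGG Arg / AUC Ile — nonsynonymous.
Codon 2: UCA Ser / AGC Ser — synonymous.
Codon 3: UGG Trp / AAC Asn — nonsynonymous.
Codon 4: UUG Leu / CUU Leu — synonymous.
Codon 5: CGG Arg / CGG Arg — identical.
Codon 6: GCG Ala / CCA Pro — nonsynonymous.
Codon 7: GCG Ala / GCG Ala — identical.
Codon 8: GCA Ala / GCA Ala — identical.
Codon 9: CAG Gln / CAA Gln — synonymous.
Nonsynonymous differences: 3.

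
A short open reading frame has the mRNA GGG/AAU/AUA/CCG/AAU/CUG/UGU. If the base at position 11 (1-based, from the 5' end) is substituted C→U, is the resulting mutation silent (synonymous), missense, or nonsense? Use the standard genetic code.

missense

Position 11 falls in codon 4: CCG → Pro.
After the substitution the codon is CUG → Leu.
Pro ≠ Leu, so this is a missense mutation.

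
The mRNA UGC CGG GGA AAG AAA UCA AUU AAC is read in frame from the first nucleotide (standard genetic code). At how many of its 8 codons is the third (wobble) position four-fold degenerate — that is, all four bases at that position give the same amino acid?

Codon 1 UGC (Cys): third position 2-fold.
Codon 2 CGG (Arg): third position 4-fold.
Codon 3 GGA (Gly): third position 4-fold.
Codon 4 AAG (Lys): third position 2-fold.
Codon 5 AAA (Lys): third position 2-fold.
Codon 6 UCA (Ser): third position 4-fold.
Codon 7 AUU (Ile): third position 3-fold.
Codon 8 AAC (Asn): third position 2-fold.
Four-fold degenerate third positions: 3.

3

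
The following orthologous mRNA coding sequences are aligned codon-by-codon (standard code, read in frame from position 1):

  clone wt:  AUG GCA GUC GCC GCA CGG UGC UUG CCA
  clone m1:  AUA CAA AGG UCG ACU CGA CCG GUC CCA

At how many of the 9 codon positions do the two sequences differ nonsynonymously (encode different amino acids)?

7

Codon 1: AUG Met / AUA Ile — nonsynonymous.
Codon 2: GCA Ala / CAA Gln — nonsynonymous.
Codon 3: GUC Val / AGG Arg — nonsynonymous.
Codon 4: GCC Ala / UCG Ser — nonsynonymous.
Codon 5: GCA Ala / ACU Thr — nonsynonymous.
Codon 6: CGG Arg / CGA Arg — synonymous.
Codon 7: UGC Cys / CCG Pro — nonsynonymous.
Codon 8: UUG Leu / GUC Val — nonsynonymous.
Codon 9: CCA Pro / CCA Pro — identical.
Nonsynonymous differences: 7.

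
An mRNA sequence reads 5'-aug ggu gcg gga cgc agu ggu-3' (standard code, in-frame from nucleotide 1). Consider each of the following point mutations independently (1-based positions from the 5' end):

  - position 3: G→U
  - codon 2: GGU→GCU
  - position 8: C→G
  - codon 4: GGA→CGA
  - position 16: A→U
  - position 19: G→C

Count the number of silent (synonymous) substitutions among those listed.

0

Codon 1: AUG (Met) → AUU (Ile) — missense.
Codon 2: GGU (Gly) → GCU (Ala) — missense.
Codon 3: GCG (Ala) → GGG (Gly) — missense.
Codon 4: GGA (Gly) → CGA (Arg) — missense.
Codon 6: AGU (Ser) → UGU (Cys) — missense.
Codon 7: GGU (Gly) → CGU (Arg) — missense.
Synonymous: 0 of 6.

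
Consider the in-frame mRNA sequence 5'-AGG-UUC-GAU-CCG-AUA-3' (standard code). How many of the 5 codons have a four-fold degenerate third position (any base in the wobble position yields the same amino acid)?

1

Codon 1 AGG (Arg): third position 2-fold.
Codon 2 UUC (Phe): third position 2-fold.
Codon 3 GAU (Asp): third position 2-fold.
Codon 4 CCG (Pro): third position 4-fold.
Codon 5 AUA (Ile): third position 3-fold.
Four-fold degenerate third positions: 1.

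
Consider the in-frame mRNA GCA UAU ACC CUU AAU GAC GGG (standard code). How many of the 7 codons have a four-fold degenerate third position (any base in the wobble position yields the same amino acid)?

4

Codon 1 GCA (Ala): third position 4-fold.
Codon 2 UAU (Tyr): third position 2-fold.
Codon 3 ACC (Thr): third position 4-fold.
Codon 4 CUU (Leu): third position 4-fold.
Codon 5 AAU (Asn): third position 2-fold.
Codon 6 GAC (Asp): third position 2-fold.
Codon 7 GGG (Gly): third position 4-fold.
Four-fold degenerate third positions: 4.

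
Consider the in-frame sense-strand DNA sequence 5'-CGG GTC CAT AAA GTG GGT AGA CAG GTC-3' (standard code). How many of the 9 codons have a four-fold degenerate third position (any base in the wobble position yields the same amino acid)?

Codon 1 CGG (Arg): third position 4-fold.
Codon 2 GTC (Val): third position 4-fold.
Codon 3 CAT (His): third position 2-fold.
Codon 4 AAA (Lys): third position 2-fold.
Codon 5 GTG (Val): third position 4-fold.
Codon 6 GGT (Gly): third position 4-fold.
Codon 7 AGA (Arg): third position 2-fold.
Codon 8 CAG (Gln): third position 2-fold.
Codon 9 GTC (Val): third position 4-fold.
Four-fold degenerate third positions: 5.

5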